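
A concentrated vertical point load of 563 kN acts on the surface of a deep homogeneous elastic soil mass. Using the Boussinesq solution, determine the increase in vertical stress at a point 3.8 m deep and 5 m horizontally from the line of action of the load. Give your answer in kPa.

Boussinesq vertical stress below a point load on an elastic half-space:
Δσ_z = 3P/(2πz²) · [1 + (r/z)²]^(−5/2)
r/z = 5/3.8 = 1.3158; [1+(r/z)²]^(−5/2) = 0.08111.
Δσ_z = 3×563/(2π×3.8²) × 0.08111 = 18.616 × 0.08111 = 1.51 kPa

Δσ_z ≈ 1.51 kPa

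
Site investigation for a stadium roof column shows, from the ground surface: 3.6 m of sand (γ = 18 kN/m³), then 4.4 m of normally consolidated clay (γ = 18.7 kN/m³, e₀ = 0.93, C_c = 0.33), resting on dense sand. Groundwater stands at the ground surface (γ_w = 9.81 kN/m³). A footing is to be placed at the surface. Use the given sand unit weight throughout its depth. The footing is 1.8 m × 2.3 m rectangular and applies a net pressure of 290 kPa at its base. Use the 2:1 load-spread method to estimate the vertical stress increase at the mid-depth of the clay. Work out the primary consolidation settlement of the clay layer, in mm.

S_c ≈ 109 mm

Mid-depth of clay below the ground surface: z = 3.6 + 4.4/2 = 5.8 m.
Total vertical stress at mid-clay: σ_v = 18×3.6 + 18.7×2.2 = 105.94 kPa.
Pore pressure: u = 9.81×(5.8 − 0) = 56.898 kPa.
Initial effective stress: σ'_0 = σ_v − u = 105.94 − 56.898 = 49.042 kPa.
Stress increase at mid-clay by the 2:1 spreading method:
Δσ = qBL/((B+z)(L+z)) = 290×1.8×2.3/((1.8+5.8)(2.3+5.8)) = 19.503 kPa
Final effective stress: σ'_f = σ'_0 + Δσ = 49.042 + 19.503 = 68.545 kPa.
Normally consolidated clay, so the full stress increment lies on the virgin compression line:
S_c = C_c·H/(1+e₀)·log₁₀(σ'_f/σ'_0) = 0.33×4.4/(1+0.93)×log₁₀(68.545/49.042)
    = 0.75233 × 0.14541 = 0.1094 m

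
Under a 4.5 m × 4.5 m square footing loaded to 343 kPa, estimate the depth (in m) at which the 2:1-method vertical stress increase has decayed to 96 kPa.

2:1 spreading — at depth z the loaded area has grown by z in each plan dimension:
qB²/(B+z)² = Δσ_z ⇒ z = B(√(q/Δσ_z) − 1) = 4.5×(√(343/96) − 1) = 4.006 m

z ≈ 4.01 m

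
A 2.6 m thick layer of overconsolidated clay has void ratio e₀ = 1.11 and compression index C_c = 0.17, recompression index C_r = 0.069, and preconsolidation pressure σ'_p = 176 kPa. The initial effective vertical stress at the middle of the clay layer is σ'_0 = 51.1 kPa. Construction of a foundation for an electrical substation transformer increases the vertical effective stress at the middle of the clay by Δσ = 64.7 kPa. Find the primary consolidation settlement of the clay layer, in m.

S_c ≈ 0.0302 m

Final effective stress: σ'_f = 51.1 + 64.7 = 115.8 kPa.
σ'_f = 115.8 ≤ σ'_p = 176 kPa, so the clay remains overconsolidated and only the recompression index applies:
S_c = C_r·H/(1+e₀)·log₁₀(σ'_f/σ'_0) = 0.069×2.6/2.11×log₁₀(115.8/51.1)
    = 0.085022 × 0.35529 = 0.03021 m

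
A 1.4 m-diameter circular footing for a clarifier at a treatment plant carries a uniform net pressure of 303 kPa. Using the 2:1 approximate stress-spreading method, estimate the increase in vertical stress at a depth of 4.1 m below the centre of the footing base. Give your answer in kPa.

By the 2:1 method the load spreads at 1 horizontal : 2 vertical, so at depth z the loaded area has grown by z in each plan dimension:
Δσ ≈ qD²/(D+z)² = 303×1.4²/(1.4+4.1)² = 19.632 kPa

Δσ_z ≈ 19.6 kPa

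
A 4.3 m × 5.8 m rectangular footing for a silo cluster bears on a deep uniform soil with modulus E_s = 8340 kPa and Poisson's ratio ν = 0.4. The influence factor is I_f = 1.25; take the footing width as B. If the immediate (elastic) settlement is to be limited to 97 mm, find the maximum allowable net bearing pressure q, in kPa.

S_e = q·B·(1−ν²)/E_s · I_f  ⇒  q = S_e·E_s / (B·(1−ν²)·I_f).
q = 0.097 × 8340 / (4.3 × 0.84 × 1.25) = 179.2 kPa

q ≈ 179 kPa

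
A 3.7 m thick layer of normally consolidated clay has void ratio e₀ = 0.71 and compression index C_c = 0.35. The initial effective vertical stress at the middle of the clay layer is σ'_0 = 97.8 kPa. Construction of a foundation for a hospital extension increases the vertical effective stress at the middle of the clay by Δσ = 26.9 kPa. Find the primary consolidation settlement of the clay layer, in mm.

S_c ≈ 79.9 mm

Final effective stress: σ'_f = σ'_0 + Δσ = 97.8 + 26.9 = 124.7 kPa.
Normally consolidated clay, so the full stress increment lies on the virgin compression line:
S_c = C_c·H/(1+e₀)·log₁₀(σ'_f/σ'_0) = 0.35×3.7/(1+0.71)×log₁₀(124.7/97.8)
    = 0.75731 × 0.10553 = 0.07992 m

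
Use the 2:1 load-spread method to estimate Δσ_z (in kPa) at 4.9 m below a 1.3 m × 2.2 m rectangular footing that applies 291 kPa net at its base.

By the 2:1 method the load spreads at 1 horizontal : 2 vertical, so at depth z the loaded area has grown by z in each plan dimension:
Δσ = qBL/((B+z)(L+z)) = 291×1.3×2.2/((1.3+4.9)(2.2+4.9)) = 18.906 kPa

Δσ_z ≈ 18.9 kPa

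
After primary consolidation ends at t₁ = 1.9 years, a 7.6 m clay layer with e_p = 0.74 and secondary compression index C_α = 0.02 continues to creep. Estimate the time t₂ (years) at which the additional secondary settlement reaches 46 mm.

t₂ ≈ 6.39 years

S_s = C_α·H/(1+e_p)·log₁₀(t₂/t₁) ⇒ log₁₀(t₂/t₁) = S_s·(1+e_p)/(C_α·H).
log₁₀(t₂/t₁) = 0.046 × (1+0.74) / (0.02×7.6) = 0.5266
t₂ = t₁ × 10^0.5266 = 1.9 × 3.362 = 6.388 years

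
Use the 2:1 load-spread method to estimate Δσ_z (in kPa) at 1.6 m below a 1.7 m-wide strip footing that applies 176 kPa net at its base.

By the 2:1 method the load spreads at 1 horizontal : 2 vertical, so at depth z the loaded area has grown by z in each plan dimension:
Δσ = qB/(B+z) = 176×1.7/(1.7+1.6) = 90.667 kPa

Δσ_z ≈ 90.7 kPa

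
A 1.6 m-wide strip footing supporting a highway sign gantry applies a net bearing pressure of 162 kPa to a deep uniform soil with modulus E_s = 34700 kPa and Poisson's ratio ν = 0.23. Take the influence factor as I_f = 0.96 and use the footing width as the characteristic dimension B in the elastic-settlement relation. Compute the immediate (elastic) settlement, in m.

Immediate (elastic) settlement: S_e = q·B·(1−ν²)/E_s · I_f.
S_e = 162 × 1.6 × (1 − 0.23²) / 34700 × 0.96
    = 162 × 1.6 × 0.9471 / 34700 × 0.96
    = 0.006792 m

S_e ≈ 0.00679 m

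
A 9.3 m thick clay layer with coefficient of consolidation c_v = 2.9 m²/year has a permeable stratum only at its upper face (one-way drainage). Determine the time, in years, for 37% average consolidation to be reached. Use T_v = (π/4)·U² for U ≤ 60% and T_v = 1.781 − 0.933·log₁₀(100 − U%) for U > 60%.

t ≈ 3.21 years

Drainage path length: H_d = H = 9.3 m (single drainage).
U ≤ 60%: T_v = (π/4)·U² = (π/4)×0.37² = 0.10752.
t = T_v·H_d²/c_v = 0.10752×9.3²/2.9 = 3.207 years.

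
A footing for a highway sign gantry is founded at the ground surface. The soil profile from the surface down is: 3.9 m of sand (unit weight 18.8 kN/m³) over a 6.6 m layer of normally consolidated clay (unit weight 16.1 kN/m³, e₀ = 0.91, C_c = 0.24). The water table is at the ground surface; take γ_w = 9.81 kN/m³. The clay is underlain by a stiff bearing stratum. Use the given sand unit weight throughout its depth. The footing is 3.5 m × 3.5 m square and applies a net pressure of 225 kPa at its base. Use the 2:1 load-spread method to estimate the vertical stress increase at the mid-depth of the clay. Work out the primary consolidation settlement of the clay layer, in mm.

Mid-depth of clay below the ground surface: z = 3.9 + 6.6/2 = 7.2 m.
Total vertical stress at mid-clay: σ_v = 18.8×3.9 + 16.1×3.3 = 126.45 kPa.
Pore pressure: u = 9.81×(7.2 − 0) = 70.632 kPa.
Initial effective stress: σ'_0 = σ_v − u = 126.45 − 70.632 = 55.818 kPa.
Stress increase at mid-clay by the 2:1 spreading method:
Δσ = qBL/((B+z)(L+z)) = 225×3.5×3.5/((3.5+7.2)(3.5+7.2)) = 24.074 kPa
Final effective stress: σ'_f = σ'_0 + Δσ = 55.818 + 24.074 = 79.892 kPa.
Normally consolidated clay, so the full stress increment lies on the virgin compression line:
S_c = C_c·H/(1+e₀)·log₁₀(σ'_f/σ'_0) = 0.24×6.6/(1+0.91)×log₁₀(79.892/55.818)
    = 0.82932 × 0.15573 = 0.1292 m

S_c ≈ 129 mm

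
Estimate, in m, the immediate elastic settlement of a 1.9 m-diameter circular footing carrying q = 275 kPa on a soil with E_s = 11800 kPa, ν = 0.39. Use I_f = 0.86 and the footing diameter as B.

S_e ≈ 0.0323 m

Immediate (elastic) settlement: S_e = q·B·(1−ν²)/E_s · I_f.
S_e = 275 × 1.9 × (1 − 0.39²) / 11800 × 0.86
    = 275 × 1.9 × 0.8479 / 11800 × 0.86
    = 0.03229 m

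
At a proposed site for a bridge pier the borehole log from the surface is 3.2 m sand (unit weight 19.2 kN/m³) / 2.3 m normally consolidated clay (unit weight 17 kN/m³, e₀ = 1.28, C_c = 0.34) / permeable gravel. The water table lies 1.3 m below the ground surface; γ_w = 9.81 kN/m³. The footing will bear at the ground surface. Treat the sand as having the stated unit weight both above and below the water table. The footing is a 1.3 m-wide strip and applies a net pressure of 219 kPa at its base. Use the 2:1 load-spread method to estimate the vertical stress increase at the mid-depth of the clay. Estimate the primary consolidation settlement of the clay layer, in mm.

Mid-depth of clay below the ground surface: z = 3.2 + 2.3/2 = 4.35 m.
Total vertical stress at mid-clay: σ_v = 19.2×3.2 + 17×1.15 = 80.99 kPa.
Pore pressure: u = 9.81×(4.35 − 1.3) = 29.921 kPa.
Initial effective stress: σ'_0 = σ_v − u = 80.99 − 29.921 = 51.069 kPa.
Stress increase at mid-clay by the 2:1 spreading method:
Δσ = qB/(B+z) = 219×1.3/(1.3+4.35) = 50.389 kPa
Final effective stress: σ'_f = σ'_0 + Δσ = 51.069 + 50.389 = 101.46 kPa.
Normally consolidated clay, so the full stress increment lies on the virgin compression line:
S_c = C_c·H/(1+e₀)·log₁₀(σ'_f/σ'_0) = 0.34×2.3/(1+1.28)×log₁₀(101.46/51.069)
    = 0.34298 × 0.29814 = 0.1023 m

S_c ≈ 102 mm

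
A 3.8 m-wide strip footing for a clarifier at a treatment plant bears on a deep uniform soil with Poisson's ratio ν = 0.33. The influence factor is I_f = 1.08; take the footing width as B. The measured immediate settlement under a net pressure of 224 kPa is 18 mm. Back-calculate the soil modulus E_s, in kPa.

E_s ≈ 45500 kPa

S_e = q·B·(1−ν²)/E_s · I_f  ⇒  E_s = q·B·(1−ν²)·I_f / S_e.
E_s = 224 × 3.8 × 0.8911 × 1.08 / 0.018 = 45510 kPa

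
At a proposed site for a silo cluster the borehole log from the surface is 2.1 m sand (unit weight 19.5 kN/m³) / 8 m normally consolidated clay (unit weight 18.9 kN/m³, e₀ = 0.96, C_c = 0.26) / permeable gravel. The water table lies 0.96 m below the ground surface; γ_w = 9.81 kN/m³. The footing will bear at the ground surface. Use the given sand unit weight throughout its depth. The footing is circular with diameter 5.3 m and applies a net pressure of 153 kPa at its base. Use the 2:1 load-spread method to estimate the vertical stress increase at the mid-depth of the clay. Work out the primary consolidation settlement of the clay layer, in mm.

S_c ≈ 187 mm

Mid-depth of clay below the ground surface: z = 2.1 + 8/2 = 6.1 m.
Total vertical stress at mid-clay: σ_v = 19.5×2.1 + 18.9×4 = 116.55 kPa.
Pore pressure: u = 9.81×(6.1 − 0.96) = 50.423 kPa.
Initial effective stress: σ'_0 = σ_v − u = 116.55 − 50.423 = 66.127 kPa.
Stress increase at mid-clay by the 2:1 spreading method:
Δσ ≈ qD²/(D+z)² = 153×5.3²/(5.3+6.1)² = 33.07 kPa
Final effective stress: σ'_f = σ'_0 + Δσ = 66.127 + 33.07 = 99.197 kPa.
Normally consolidated clay, so the full stress increment lies on the virgin compression line:
S_c = C_c·H/(1+e₀)·log₁₀(σ'_f/σ'_0) = 0.26×8/(1+0.96)×log₁₀(99.197/66.127)
    = 1.0612 × 0.17612 = 0.1869 m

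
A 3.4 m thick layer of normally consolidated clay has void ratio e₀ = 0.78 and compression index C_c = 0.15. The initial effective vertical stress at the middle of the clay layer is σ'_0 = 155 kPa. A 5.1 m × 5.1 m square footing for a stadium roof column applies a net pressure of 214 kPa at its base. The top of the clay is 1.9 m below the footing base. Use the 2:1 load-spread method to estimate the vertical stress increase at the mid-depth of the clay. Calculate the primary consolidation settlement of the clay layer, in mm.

Mid-depth of clay below the footing base: z = 1.9 + 3.4/2 = 3.6 m.
Stress increase at mid-clay by the 2:1 spreading method:
Δσ = qBL/((B+z)(L+z)) = 214×5.1×5.1/((5.1+3.6)(5.1+3.6)) = 73.539 kPa
Final effective stress: σ'_f = σ'_0 + Δσ = 155 + 73.539 = 228.54 kPa.
Normally consolidated clay, so the full stress increment lies on the virgin compression line:
S_c = C_c·H/(1+e₀)·log₁₀(σ'_f/σ'_0) = 0.15×3.4/(1+0.78)×log₁₀(228.54/155)
    = 0.28652 × 0.16863 = 0.04832 m

S_c ≈ 48.3 mm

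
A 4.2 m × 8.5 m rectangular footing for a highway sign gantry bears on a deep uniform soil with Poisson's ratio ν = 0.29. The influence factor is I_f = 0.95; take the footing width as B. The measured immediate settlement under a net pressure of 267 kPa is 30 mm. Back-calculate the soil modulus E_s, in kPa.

E_s ≈ 32500 kPa

S_e = q·B·(1−ν²)/E_s · I_f  ⇒  E_s = q·B·(1−ν²)·I_f / S_e.
E_s = 267 × 4.2 × 0.9159 × 0.95 / 0.03 = 32520 kPa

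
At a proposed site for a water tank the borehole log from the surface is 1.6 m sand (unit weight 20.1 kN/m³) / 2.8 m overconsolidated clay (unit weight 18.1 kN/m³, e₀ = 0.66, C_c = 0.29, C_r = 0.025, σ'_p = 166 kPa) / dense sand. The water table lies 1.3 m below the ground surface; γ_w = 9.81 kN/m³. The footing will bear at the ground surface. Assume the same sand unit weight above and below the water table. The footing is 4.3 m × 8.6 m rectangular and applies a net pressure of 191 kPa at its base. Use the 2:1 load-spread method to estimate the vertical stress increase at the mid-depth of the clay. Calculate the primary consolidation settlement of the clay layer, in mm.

S_c ≈ 20.4 mm

Mid-depth of clay below the ground surface: z = 1.6 + 2.8/2 = 3 m.
Total vertical stress at mid-clay: σ_v = 20.1×1.6 + 18.1×1.4 = 57.5 kPa.
Pore pressure: u = 9.81×(3 − 1.3) = 16.677 kPa.
Initial effective stress: σ'_0 = σ_v − u = 57.5 − 16.677 = 40.823 kPa.
Stress increase at mid-clay by the 2:1 spreading method:
Δσ = qBL/((B+z)(L+z)) = 191×4.3×8.6/((4.3+3)(8.6+3)) = 83.41 kPa
Final effective stress: σ'_f = 40.823 + 83.41 = 124.23 kPa.
σ'_f = 124.23 ≤ σ'_p = 166 kPa, so the clay remains overconsolidated and only the recompression index applies:
S_c = C_r·H/(1+e₀)·log₁₀(σ'_f/σ'_0) = 0.025×2.8/1.66×log₁₀(124.23/40.823)
    = 0.042168 × 0.48332 = 0.02038 m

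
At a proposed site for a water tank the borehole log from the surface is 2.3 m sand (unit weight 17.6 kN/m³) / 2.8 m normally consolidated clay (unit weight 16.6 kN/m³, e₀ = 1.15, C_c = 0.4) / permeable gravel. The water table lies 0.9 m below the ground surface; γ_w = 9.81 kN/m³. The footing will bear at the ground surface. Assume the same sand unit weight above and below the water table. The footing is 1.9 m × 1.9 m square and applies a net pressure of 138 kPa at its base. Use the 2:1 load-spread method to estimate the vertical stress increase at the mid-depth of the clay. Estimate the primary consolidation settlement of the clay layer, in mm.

S_c ≈ 82.2 mm

Mid-depth of clay below the ground surface: z = 2.3 + 2.8/2 = 3.7 m.
Total vertical stress at mid-clay: σ_v = 17.6×2.3 + 16.6×1.4 = 63.72 kPa.
Pore pressure: u = 9.81×(3.7 − 0.9) = 27.468 kPa.
Initial effective stress: σ'_0 = σ_v − u = 63.72 − 27.468 = 36.252 kPa.
Stress increase at mid-clay by the 2:1 spreading method:
Δσ = qBL/((B+z)(L+z)) = 138×1.9×1.9/((1.9+3.7)(1.9+3.7)) = 15.886 kPa
Final effective stress: σ'_f = σ'_0 + Δσ = 36.252 + 15.886 = 52.138 kPa.
Normally consolidated clay, so the full stress increment lies on the virgin compression line:
S_c = C_c·H/(1+e₀)·log₁₀(σ'_f/σ'_0) = 0.4×2.8/(1+1.15)×log₁₀(52.138/36.252)
    = 0.52093 × 0.15782 = 0.08221 m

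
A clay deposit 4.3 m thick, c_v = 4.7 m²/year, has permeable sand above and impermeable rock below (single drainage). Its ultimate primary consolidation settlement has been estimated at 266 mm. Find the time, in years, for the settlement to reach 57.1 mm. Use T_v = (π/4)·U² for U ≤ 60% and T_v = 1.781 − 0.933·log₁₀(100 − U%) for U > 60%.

Drainage path length: H_d = H = 4.3 m (single drainage).
U = S(t)/S_ult = 57.1/266 = 0.2147.
U ≤ 60%: T_v = (π/4)·U² = (π/4)×0.21466² = 0.036191.
t = T_v·H_d²/c_v = 0.036191×4.3²/4.7 = 0.1424 years.

t ≈ 0.142 years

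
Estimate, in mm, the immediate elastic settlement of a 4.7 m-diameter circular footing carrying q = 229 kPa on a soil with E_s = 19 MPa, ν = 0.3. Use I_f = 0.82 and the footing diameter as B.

Immediate (elastic) settlement: S_e = q·B·(1−ν²)/E_s · I_f.
E_s = 19 MPa = 19000 kPa.
S_e = 229 × 4.7 × (1 − 0.3²) / 19000 × 0.82
    = 229 × 4.7 × 0.91 / 19000 × 0.82
    = 0.04227 m = 42.27 mm

S_e ≈ 42.3 mm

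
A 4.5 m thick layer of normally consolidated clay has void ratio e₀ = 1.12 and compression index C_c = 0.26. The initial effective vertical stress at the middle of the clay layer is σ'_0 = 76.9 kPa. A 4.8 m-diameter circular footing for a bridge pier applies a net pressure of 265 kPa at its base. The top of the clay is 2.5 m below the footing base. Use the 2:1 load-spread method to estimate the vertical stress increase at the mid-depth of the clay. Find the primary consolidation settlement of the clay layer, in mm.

Mid-depth of clay below the footing base: z = 2.5 + 4.5/2 = 4.75 m.
Stress increase at mid-clay by the 2:1 spreading method:
Δσ ≈ qD²/(D+z)² = 265×4.8²/(4.8+4.75)² = 66.946 kPa
Final effective stress: σ'_f = σ'_0 + Δσ = 76.9 + 66.946 = 143.85 kPa.
Normally consolidated clay, so the full stress increment lies on the virgin compression line:
S_c = C_c·H/(1+e₀)·log₁₀(σ'_f/σ'_0) = 0.26×4.5/(1+1.12)×log₁₀(143.85/76.9)
    = 0.55189 × 0.27198 = 0.1501 m

S_c ≈ 150 mm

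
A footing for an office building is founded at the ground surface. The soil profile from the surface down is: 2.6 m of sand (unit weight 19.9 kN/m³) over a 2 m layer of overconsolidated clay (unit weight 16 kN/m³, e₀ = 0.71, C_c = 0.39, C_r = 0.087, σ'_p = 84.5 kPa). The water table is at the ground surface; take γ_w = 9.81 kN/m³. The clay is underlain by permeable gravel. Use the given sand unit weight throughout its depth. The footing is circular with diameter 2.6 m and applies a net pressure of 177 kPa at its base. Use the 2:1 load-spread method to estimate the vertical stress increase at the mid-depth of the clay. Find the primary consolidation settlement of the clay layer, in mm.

S_c ≈ 29.7 mm

Mid-depth of clay below the ground surface: z = 2.6 + 2/2 = 3.6 m.
Total vertical stress at mid-clay: σ_v = 19.9×2.6 + 16×1 = 67.74 kPa.
Pore pressure: u = 9.81×(3.6 − 0) = 35.316 kPa.
Initial effective stress: σ'_0 = σ_v − u = 67.74 − 35.316 = 32.424 kPa.
Stress increase at mid-clay by the 2:1 spreading method:
Δσ ≈ qD²/(D+z)² = 177×2.6²/(2.6+3.6)² = 31.127 kPa
Final effective stress: σ'_f = 32.424 + 31.127 = 63.551 kPa.
σ'_f = 63.551 ≤ σ'_p = 84.5 kPa, so the clay remains overconsolidated and only the recompression index applies:
S_c = C_r·H/(1+e₀)·log₁₀(σ'_f/σ'_0) = 0.087×2/1.71×log₁₀(63.551/32.424)
    = 0.10176 × 0.29226 = 0.02974 m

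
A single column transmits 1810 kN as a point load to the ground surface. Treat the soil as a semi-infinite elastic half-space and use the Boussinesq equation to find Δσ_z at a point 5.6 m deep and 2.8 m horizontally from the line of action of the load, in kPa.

Δσ_z ≈ 15.8 kPa

Boussinesq vertical stress below a point load on an elastic half-space:
Δσ_z = 3P/(2πz²) · [1 + (r/z)²]^(−5/2)
r/z = 2.8/5.6 = 0.5; [1+(r/z)²]^(−5/2) = 0.57243.
Δσ_z = 3×1810/(2π×5.6²) × 0.57243 = 27.558 × 0.57243 = 15.78 kPa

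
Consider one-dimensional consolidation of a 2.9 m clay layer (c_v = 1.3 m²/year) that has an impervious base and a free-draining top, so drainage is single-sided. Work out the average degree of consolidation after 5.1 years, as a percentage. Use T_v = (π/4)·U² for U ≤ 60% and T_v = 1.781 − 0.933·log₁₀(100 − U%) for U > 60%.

U ≈ 88.4 %

Drainage path length: H_d = H = 2.9 m (single drainage).
T_v = c_v·t/H_d² = 1.3×5.1/2.9² = 0.78835.
T_v = 0.78835 corresponds to the U > 60% branch:
U = 1 − 10^((1.781 − T_v)/0.933)/100 = 0.8841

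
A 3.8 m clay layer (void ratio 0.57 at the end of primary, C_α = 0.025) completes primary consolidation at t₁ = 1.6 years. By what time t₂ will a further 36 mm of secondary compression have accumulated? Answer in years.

S_s = C_α·H/(1+e_p)·log₁₀(t₂/t₁) ⇒ log₁₀(t₂/t₁) = S_s·(1+e_p)/(C_α·H).
log₁₀(t₂/t₁) = 0.036 × (1+0.57) / (0.025×3.8) = 0.5949
t₂ = t₁ × 10^0.5949 = 1.6 × 3.935 = 6.296 years

t₂ ≈ 6.3 years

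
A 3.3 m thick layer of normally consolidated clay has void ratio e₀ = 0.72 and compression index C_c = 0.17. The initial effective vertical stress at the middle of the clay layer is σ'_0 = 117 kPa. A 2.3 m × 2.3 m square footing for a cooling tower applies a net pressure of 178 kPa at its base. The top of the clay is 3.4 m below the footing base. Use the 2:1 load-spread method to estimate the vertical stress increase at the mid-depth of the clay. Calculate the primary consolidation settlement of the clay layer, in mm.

Mid-depth of clay below the footing base: z = 3.4 + 3.3/2 = 5.05 m.
Stress increase at mid-clay by the 2:1 spreading method:
Δσ = qBL/((B+z)(L+z)) = 178×2.3×2.3/((2.3+5.05)(2.3+5.05)) = 17.43 kPa
Final effective stress: σ'_f = σ'_0 + Δσ = 117 + 17.43 = 134.43 kPa.
Normally consolidated clay, so the full stress increment lies on the virgin compression line:
S_c = C_c·H/(1+e₀)·log₁₀(σ'_f/σ'_0) = 0.17×3.3/(1+0.72)×log₁₀(134.43/117)
    = 0.32616 × 0.06031 = 0.01967 m

S_c ≈ 19.7 mm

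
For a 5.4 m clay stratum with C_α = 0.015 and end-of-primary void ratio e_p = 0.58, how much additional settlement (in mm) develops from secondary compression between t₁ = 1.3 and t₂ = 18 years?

Secondary compression: S_s = C_α·H/(1+e_p)·log₁₀(t₂/t₁)
S_s = 0.015×5.4/(1+0.58)×log₁₀(18/1.3)
    = 0.05127 × 1.141 = 0.05851 m

S_s ≈ 58.5 mm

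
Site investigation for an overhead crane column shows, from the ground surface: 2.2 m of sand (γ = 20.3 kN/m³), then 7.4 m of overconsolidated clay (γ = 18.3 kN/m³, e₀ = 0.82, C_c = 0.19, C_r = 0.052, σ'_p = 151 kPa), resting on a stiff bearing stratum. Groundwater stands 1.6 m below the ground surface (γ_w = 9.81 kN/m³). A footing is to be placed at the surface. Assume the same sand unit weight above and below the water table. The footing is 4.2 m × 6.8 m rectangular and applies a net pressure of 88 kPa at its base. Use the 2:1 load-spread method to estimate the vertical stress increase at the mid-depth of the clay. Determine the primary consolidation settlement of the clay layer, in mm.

S_c ≈ 22.6 mm

Mid-depth of clay below the ground surface: z = 2.2 + 7.4/2 = 5.9 m.
Total vertical stress at mid-clay: σ_v = 20.3×2.2 + 18.3×3.7 = 112.37 kPa.
Pore pressure: u = 9.81×(5.9 − 1.6) = 42.183 kPa.
Initial effective stress: σ'_0 = σ_v − u = 112.37 − 42.183 = 70.187 kPa.
Stress increase at mid-clay by the 2:1 spreading method:
Δσ = qBL/((B+z)(L+z)) = 88×4.2×6.8/((4.2+5.9)(6.8+5.9)) = 19.594 kPa
Final effective stress: σ'_f = 70.187 + 19.594 = 89.781 kPa.
σ'_f = 89.781 ≤ σ'_p = 151 kPa, so the clay remains overconsolidated and only the recompression index applies:
S_c = C_r·H/(1+e₀)·log₁₀(σ'_f/σ'_0) = 0.052×7.4/1.82×log₁₀(89.781/70.187)
    = 0.21143 × 0.10693 = 0.02261 m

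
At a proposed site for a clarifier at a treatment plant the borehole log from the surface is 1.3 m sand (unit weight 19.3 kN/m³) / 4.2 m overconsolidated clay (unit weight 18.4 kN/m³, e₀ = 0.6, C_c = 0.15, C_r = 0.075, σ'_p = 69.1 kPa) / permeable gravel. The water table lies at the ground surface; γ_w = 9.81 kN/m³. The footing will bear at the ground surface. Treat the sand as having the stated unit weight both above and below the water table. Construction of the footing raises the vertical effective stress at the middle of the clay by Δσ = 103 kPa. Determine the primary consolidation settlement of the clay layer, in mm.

Mid-depth of clay below the ground surface: z = 1.3 + 4.2/2 = 3.4 m.
Total vertical stress at mid-clay: σ_v = 19.3×1.3 + 18.4×2.1 = 63.73 kPa.
Pore pressure: u = 9.81×(3.4 − 0) = 33.354 kPa.
Initial effective stress: σ'_0 = σ_v − u = 63.73 − 33.354 = 30.376 kPa.
Final effective stress: σ'_f = 30.376 + 103 = 133.38 kPa.
σ'_f = 133.38 > σ'_p = 69.1 kPa, so the stress path crosses the preconsolidation pressure — recompression up to σ'_p, then virgin compression beyond:
S_c = H/(1+e₀)·[C_r·log₁₀(σ'_p/σ'_0) + C_c·log₁₀(σ'_f/σ'_p)]
    = 4.2/1.6 × [0.075×log₁₀(69.1/30.376) + 0.15×log₁₀(133.38/69.1)]
    = 2.625 × [0.026771 + 0.042842] = 0.1827 m

S_c ≈ 183 mm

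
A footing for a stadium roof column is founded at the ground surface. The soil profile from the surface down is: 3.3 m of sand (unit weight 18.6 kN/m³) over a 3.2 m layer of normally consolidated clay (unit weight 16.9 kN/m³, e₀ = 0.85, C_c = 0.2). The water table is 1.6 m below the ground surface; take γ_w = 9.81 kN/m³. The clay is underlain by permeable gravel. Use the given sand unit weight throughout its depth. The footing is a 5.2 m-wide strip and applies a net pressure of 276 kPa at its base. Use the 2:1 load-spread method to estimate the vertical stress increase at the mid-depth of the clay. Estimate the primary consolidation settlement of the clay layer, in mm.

Mid-depth of clay below the ground surface: z = 3.3 + 3.2/2 = 4.9 m.
Total vertical stress at mid-clay: σ_v = 18.6×3.3 + 16.9×1.6 = 88.42 kPa.
Pore pressure: u = 9.81×(4.9 − 1.6) = 32.373 kPa.
Initial effective stress: σ'_0 = σ_v − u = 88.42 − 32.373 = 56.047 kPa.
Stress increase at mid-clay by the 2:1 spreading method:
Δσ = qB/(B+z) = 276×5.2/(5.2+4.9) = 142.1 kPa
Final effective stress: σ'_f = σ'_0 + Δσ = 56.047 + 142.1 = 198.15 kPa.
Normally consolidated clay, so the full stress increment lies on the virgin compression line:
S_c = C_c·H/(1+e₀)·log₁₀(σ'_f/σ'_0) = 0.2×3.2/(1+0.85)×log₁₀(198.15/56.047)
    = 0.34595 × 0.54844 = 0.1897 m

S_c ≈ 190 mm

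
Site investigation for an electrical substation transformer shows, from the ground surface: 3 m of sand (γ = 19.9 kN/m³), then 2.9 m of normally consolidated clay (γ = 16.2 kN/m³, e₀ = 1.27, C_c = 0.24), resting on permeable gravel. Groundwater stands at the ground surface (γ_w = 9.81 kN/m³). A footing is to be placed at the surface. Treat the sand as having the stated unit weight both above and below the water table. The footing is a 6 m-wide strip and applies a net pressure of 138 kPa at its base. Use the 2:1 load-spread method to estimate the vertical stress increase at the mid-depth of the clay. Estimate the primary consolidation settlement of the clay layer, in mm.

Mid-depth of clay below the ground surface: z = 3 + 2.9/2 = 4.45 m.
Total vertical stress at mid-clay: σ_v = 19.9×3 + 16.2×1.45 = 83.19 kPa.
Pore pressure: u = 9.81×(4.45 − 0) = 43.655 kPa.
Initial effective stress: σ'_0 = σ_v − u = 83.19 − 43.655 = 39.535 kPa.
Stress increase at mid-clay by the 2:1 spreading method:
Δσ = qB/(B+z) = 138×6/(6+4.45) = 79.234 kPa
Final effective stress: σ'_f = σ'_0 + Δσ = 39.535 + 79.234 = 118.77 kPa.
Normally consolidated clay, so the full stress increment lies on the virgin compression line:
S_c = C_c·H/(1+e₀)·log₁₀(σ'_f/σ'_0) = 0.24×2.9/(1+1.27)×log₁₀(118.77/39.535)
    = 0.30661 × 0.47773 = 0.1465 m

S_c ≈ 146 mm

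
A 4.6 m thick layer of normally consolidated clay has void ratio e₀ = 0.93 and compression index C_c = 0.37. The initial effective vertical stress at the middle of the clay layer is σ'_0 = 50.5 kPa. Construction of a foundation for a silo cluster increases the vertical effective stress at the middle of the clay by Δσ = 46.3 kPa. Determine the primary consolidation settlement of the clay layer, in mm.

S_c ≈ 249 mm

Final effective stress: σ'_f = σ'_0 + Δσ = 50.5 + 46.3 = 96.8 kPa.
Normally consolidated clay, so the full stress increment lies on the virgin compression line:
S_c = C_c·H/(1+e₀)·log₁₀(σ'_f/σ'_0) = 0.37×4.6/(1+0.93)×log₁₀(96.8/50.5)
    = 0.88187 × 0.28258 = 0.2492 m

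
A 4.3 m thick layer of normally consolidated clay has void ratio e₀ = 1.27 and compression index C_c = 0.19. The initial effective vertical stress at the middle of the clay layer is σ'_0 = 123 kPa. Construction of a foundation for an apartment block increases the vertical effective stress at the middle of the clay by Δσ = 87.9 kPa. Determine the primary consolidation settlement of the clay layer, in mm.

S_c ≈ 84.3 mm

Final effective stress: σ'_f = σ'_0 + Δσ = 123 + 87.9 = 210.9 kPa.
Normally consolidated clay, so the full stress increment lies on the virgin compression line:
S_c = C_c·H/(1+e₀)·log₁₀(σ'_f/σ'_0) = 0.19×4.3/(1+1.27)×log₁₀(210.9/123)
    = 0.35991 × 0.23417 = 0.08428 m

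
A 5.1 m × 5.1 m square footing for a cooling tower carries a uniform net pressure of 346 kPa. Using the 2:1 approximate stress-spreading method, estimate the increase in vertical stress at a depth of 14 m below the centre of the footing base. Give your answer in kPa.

By the 2:1 method the load spreads at 1 horizontal : 2 vertical, so at depth z the loaded area has grown by z in each plan dimension:
Δσ = qBL/((B+z)(L+z)) = 346×5.1×5.1/((5.1+14)(5.1+14)) = 24.669 kPa

Δσ_z ≈ 24.7 kPa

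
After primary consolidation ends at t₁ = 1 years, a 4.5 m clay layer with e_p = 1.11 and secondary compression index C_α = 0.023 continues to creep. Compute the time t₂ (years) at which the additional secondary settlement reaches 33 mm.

S_s = C_α·H/(1+e_p)·log₁₀(t₂/t₁) ⇒ log₁₀(t₂/t₁) = S_s·(1+e_p)/(C_α·H).
log₁₀(t₂/t₁) = 0.033 × (1+1.11) / (0.023×4.5) = 0.6728
t₂ = t₁ × 10^0.6728 = 1 × 4.707 = 4.707 years

t₂ ≈ 4.71 years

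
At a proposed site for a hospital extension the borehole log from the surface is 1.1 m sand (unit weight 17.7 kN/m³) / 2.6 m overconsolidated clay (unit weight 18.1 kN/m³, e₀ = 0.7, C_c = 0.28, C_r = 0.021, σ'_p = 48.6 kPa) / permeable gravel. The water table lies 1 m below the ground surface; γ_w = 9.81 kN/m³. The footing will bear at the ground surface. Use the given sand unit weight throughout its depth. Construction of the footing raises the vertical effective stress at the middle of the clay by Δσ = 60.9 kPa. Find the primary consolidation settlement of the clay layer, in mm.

Mid-depth of clay below the ground surface: z = 1.1 + 2.6/2 = 2.4 m.
Total vertical stress at mid-clay: σ_v = 17.7×1.1 + 18.1×1.3 = 43 kPa.
Pore pressure: u = 9.81×(2.4 − 1) = 13.734 kPa.
Initial effective stress: σ'_0 = σ_v − u = 43 − 13.734 = 29.266 kPa.
Final effective stress: σ'_f = 29.266 + 60.9 = 90.166 kPa.
σ'_f = 90.166 > σ'_p = 48.6 kPa, so the stress path crosses the preconsolidation pressure — recompression up to σ'_p, then virgin compression beyond:
S_c = H/(1+e₀)·[C_r·log₁₀(σ'_p/σ'_0) + C_c·log₁₀(σ'_f/σ'_p)]
    = 2.6/1.7 × [0.021×log₁₀(48.6/29.266) + 0.28×log₁₀(90.166/48.6)]
    = 1.5294 × [0.0046257 + 0.075154] = 0.122 m

S_c ≈ 122 mm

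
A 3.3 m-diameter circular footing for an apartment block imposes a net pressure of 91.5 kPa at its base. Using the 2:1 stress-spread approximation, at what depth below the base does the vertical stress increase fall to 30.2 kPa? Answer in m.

2:1 spreading — at depth z the loaded area has grown by z in each plan dimension:
qD²/(D+z)² = Δσ_z ⇒ z = D(√(q/Δσ_z) − 1) = 3.3×(√(91.5/30.2) − 1) = 2.444 m

z ≈ 2.44 m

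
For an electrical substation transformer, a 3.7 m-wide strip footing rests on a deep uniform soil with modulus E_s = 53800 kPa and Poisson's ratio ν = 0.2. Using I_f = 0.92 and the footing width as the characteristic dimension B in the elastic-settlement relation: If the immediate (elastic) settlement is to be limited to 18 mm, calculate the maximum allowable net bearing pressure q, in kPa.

q ≈ 296 kPa

S_e = q·B·(1−ν²)/E_s · I_f  ⇒  q = S_e·E_s / (B·(1−ν²)·I_f).
q = 0.018 × 53800 / (3.7 × 0.96 × 0.92) = 296.3 kPa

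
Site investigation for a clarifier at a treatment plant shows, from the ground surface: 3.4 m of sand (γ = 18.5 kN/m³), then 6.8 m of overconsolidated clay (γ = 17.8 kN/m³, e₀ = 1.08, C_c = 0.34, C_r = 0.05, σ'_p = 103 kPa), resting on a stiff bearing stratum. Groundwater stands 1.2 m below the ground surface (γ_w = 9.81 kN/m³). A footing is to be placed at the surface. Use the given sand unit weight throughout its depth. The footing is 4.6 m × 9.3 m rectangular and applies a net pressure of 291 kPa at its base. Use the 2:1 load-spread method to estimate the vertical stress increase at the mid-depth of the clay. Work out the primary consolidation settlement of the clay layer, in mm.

Mid-depth of clay below the ground surface: z = 3.4 + 6.8/2 = 6.8 m.
Total vertical stress at mid-clay: σ_v = 18.5×3.4 + 17.8×3.4 = 123.42 kPa.
Pore pressure: u = 9.81×(6.8 − 1.2) = 54.936 kPa.
Initial effective stress: σ'_0 = σ_v − u = 123.42 − 54.936 = 68.484 kPa.
Stress increase at mid-clay by the 2:1 spreading method:
Δσ = qBL/((B+z)(L+z)) = 291×4.6×9.3/((4.6+6.8)(9.3+6.8)) = 67.827 kPa
Final effective stress: σ'_f = 68.484 + 67.827 = 136.31 kPa.
σ'_f = 136.31 > σ'_p = 103 kPa, so the stress path crosses the preconsolidation pressure — recompression up to σ'_p, then virgin compression beyond:
S_c = H/(1+e₀)·[C_r·log₁₀(σ'_p/σ'_0) + C_c·log₁₀(σ'_f/σ'_p)]
    = 6.8/2.08 × [0.05×log₁₀(103/68.484) + 0.34×log₁₀(136.31/103)]
    = 3.2692 × [0.0088624 + 0.041375] = 0.1642 m

S_c ≈ 164 mm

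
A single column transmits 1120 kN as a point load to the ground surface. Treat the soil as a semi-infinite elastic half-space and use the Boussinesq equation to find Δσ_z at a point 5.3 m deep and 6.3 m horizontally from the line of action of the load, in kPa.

Δσ_z ≈ 2.1 kPa

Boussinesq vertical stress below a point load on an elastic half-space:
Δσ_z = 3P/(2πz²) · [1 + (r/z)²]^(−5/2)
r/z = 6.3/5.3 = 1.1887; [1+(r/z)²]^(−5/2) = 0.11057.
Δσ_z = 3×1120/(2π×5.3²) × 0.11057 = 19.037 × 0.11057 = 2.105 kPa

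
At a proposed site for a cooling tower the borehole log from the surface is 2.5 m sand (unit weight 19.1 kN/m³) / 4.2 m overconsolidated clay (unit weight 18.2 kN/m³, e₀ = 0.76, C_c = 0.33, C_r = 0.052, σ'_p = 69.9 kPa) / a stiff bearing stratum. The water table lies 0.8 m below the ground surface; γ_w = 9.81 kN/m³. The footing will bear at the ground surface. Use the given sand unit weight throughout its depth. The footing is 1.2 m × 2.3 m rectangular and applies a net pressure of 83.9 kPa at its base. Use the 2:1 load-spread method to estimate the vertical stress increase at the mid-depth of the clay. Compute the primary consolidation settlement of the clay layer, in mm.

S_c ≈ 6.05 mm

Mid-depth of clay below the ground surface: z = 2.5 + 4.2/2 = 4.6 m.
Total vertical stress at mid-clay: σ_v = 19.1×2.5 + 18.2×2.1 = 85.97 kPa.
Pore pressure: u = 9.81×(4.6 − 0.8) = 37.278 kPa.
Initial effective stress: σ'_0 = σ_v − u = 85.97 − 37.278 = 48.692 kPa.
Stress increase at mid-clay by the 2:1 spreading method:
Δσ = qBL/((B+z)(L+z)) = 83.9×1.2×2.3/((1.2+4.6)(2.3+4.6)) = 5.7862 kPa
Final effective stress: σ'_f = 48.692 + 5.7862 = 54.478 kPa.
σ'_f = 54.478 ≤ σ'_p = 69.9 kPa, so the clay remains overconsolidated and only the recompression index applies:
S_c = C_r·H/(1+e₀)·log₁₀(σ'_f/σ'_0) = 0.052×4.2/1.76×log₁₀(54.478/48.692)
    = 0.12409 × 0.048764 = 0.006051 m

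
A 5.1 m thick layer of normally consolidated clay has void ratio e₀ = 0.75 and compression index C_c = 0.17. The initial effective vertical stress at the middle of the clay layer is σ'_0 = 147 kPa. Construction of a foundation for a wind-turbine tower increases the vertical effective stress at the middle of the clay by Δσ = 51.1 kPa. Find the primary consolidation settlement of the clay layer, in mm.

S_c ≈ 64.2 mm

Final effective stress: σ'_f = σ'_0 + Δσ = 147 + 51.1 = 198.1 kPa.
Normally consolidated clay, so the full stress increment lies on the virgin compression line:
S_c = C_c·H/(1+e₀)·log₁₀(σ'_f/σ'_0) = 0.17×5.1/(1+0.75)×log₁₀(198.1/147)
    = 0.49543 × 0.12957 = 0.06419 m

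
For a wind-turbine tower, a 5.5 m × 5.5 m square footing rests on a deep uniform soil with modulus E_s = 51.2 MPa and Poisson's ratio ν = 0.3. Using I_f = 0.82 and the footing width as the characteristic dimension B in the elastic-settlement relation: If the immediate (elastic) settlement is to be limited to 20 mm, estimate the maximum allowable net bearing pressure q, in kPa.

E_s = 51.2 MPa = 51200 kPa.
S_e = q·B·(1−ν²)/E_s · I_f  ⇒  q = S_e·E_s / (B·(1−ν²)·I_f).
q = 0.02 × 51200 / (5.5 × 0.91 × 0.82) = 249.5 kPa

q ≈ 250 kPa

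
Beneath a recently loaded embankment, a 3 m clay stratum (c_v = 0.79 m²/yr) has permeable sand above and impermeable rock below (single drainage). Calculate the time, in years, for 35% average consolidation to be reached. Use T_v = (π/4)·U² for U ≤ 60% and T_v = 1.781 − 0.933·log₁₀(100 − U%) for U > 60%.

t ≈ 1.1 years

Drainage path length: H_d = H = 3 m (single drainage).
U ≤ 60%: T_v = (π/4)·U² = (π/4)×0.35² = 0.096211.
t = T_v·H_d²/c_v = 0.096211×3²/0.79 = 1.096 years.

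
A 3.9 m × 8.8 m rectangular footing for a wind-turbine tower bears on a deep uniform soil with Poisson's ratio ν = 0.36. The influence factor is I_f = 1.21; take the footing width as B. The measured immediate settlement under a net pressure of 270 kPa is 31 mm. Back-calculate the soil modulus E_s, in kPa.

S_e = q·B·(1−ν²)/E_s · I_f  ⇒  E_s = q·B·(1−ν²)·I_f / S_e.
E_s = 270 × 3.9 × 0.8704 × 1.21 / 0.031 = 35770 kPa

E_s ≈ 35800 kPa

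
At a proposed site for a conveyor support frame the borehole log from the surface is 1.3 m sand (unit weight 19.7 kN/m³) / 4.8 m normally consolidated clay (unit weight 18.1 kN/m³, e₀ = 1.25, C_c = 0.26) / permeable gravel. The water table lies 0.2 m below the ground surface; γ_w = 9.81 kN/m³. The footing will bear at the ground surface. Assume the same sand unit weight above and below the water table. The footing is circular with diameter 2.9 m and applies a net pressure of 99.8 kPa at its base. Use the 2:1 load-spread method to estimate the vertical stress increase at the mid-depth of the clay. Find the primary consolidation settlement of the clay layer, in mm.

Mid-depth of clay below the ground surface: z = 1.3 + 4.8/2 = 3.7 m.
Total vertical stress at mid-clay: σ_v = 19.7×1.3 + 18.1×2.4 = 69.05 kPa.
Pore pressure: u = 9.81×(3.7 − 0.2) = 34.335 kPa.
Initial effective stress: σ'_0 = σ_v − u = 69.05 − 34.335 = 34.715 kPa.
Stress increase at mid-clay by the 2:1 spreading method:
Δσ ≈ qD²/(D+z)² = 99.8×2.9²/(2.9+3.7)² = 19.268 kPa
Final effective stress: σ'_f = σ'_0 + Δσ = 34.715 + 19.268 = 53.983 kPa.
Normally consolidated clay, so the full stress increment lies on the virgin compression line:
S_c = C_c·H/(1+e₀)·log₁₀(σ'_f/σ'_0) = 0.26×4.8/(1+1.25)×log₁₀(53.983/34.715)
    = 0.55467 × 0.19174 = 0.1064 m

S_c ≈ 106 mm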